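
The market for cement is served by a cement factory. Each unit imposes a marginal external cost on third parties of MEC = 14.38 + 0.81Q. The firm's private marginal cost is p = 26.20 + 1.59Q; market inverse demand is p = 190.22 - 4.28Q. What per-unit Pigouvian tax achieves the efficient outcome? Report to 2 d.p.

tax = 32.52 per unit

Social marginal cost = private MC + MEC = 40.58 + 2.40Q.
Set SMC = demand: 40.58 + 2.40Q = 190.22 - 4.28Q → Q* = 22.4012.
The Pigouvian tax equals MEC at Q*: 14.38 + 0.81×22.4012 = 32.5250.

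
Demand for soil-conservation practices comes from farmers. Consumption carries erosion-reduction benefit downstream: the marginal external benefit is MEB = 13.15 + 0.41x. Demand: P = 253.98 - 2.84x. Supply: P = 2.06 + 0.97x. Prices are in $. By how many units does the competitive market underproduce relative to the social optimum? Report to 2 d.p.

11.84 units

Market equilibrium (private): 2.06 + 0.97x = 253.98 - 2.84x → x_m = 66.1207.
Social marginal benefit = demand + MEB = 267.13 - 2.43x.
Set SMB = MC: 267.13 - 2.43x = 2.06 + 0.97x → x* = 77.9618.
Gap = |66.1207 − 77.9618| = 11.8411.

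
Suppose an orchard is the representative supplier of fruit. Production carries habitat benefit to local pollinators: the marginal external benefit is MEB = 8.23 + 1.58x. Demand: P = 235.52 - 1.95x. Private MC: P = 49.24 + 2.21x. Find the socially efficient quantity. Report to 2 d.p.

Social marginal cost = private MC − MEB = 41.01 + 0.63x.
Set SMC = demand: 41.01 + 0.63x = 235.52 - 1.95x → x* = 75.3915.

x* = 75.39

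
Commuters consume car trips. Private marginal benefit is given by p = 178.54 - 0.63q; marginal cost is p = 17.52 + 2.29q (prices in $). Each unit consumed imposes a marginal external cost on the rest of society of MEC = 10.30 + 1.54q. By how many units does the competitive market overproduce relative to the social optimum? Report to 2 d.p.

Market equilibrium (private): 17.52 + 2.29q = 178.54 - 0.63q → q_m = 55.1438.
Social marginal benefit = demand − MEC = 168.24 - 2.17q.
Set SMB = MC: 168.24 - 2.17q = 17.52 + 2.29q → q* = 33.7937.
Gap = |55.1438 − 33.7937| = 21.3501.

21.35 units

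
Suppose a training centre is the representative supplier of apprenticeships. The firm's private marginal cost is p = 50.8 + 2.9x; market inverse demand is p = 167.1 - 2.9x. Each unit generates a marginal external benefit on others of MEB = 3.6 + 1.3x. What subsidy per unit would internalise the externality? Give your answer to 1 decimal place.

subsidy = 38.2 per unit

Social marginal cost = private MC − MEB = 47.2 + 1.6x.
Set SMC = demand: 47.2 + 1.6x = 167.1 - 2.9x → x* = 26.6444.
The Pigouvian subsidy equals MEB at x*: 3.6 + 1.3×26.6444 = 38.2377.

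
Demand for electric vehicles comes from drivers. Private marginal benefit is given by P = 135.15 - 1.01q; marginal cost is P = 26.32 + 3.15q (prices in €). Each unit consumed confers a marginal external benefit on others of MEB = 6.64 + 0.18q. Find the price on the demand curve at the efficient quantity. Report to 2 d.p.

P = €105.85

Social marginal benefit = demand + MEB = 141.79 - 0.83q.
Set SMB = MC: 141.79 - 0.83q = 26.32 + 3.15q → q* = 29.0126.
Consumer price on the demand curve at q*: 135.15 − 1.01×29.0126 = 105.8473.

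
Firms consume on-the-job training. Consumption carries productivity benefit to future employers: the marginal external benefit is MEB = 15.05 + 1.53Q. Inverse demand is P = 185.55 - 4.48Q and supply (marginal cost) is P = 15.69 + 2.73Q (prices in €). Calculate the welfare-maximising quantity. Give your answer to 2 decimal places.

Social marginal benefit = demand + MEB = 200.60 - 2.95Q.
Set SMB = MC: 200.60 - 2.95Q = 15.69 + 2.73Q → Q* = 32.5546.

Q* = 32.55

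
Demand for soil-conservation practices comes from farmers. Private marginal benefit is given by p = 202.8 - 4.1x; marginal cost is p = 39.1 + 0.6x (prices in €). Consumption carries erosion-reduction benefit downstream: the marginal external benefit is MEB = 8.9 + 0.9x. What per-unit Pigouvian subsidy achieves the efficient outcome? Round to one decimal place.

subsidy = €49.8 per unit

Social marginal benefit = demand + MEB = 211.7 - 3.2x.
Set SMB = MC: 211.7 - 3.2x = 39.1 + 0.6x → x* = 45.4211.
The Pigouvian subsidy equals MEB at x*: 8.9 + 0.9×45.4211 = 49.7790.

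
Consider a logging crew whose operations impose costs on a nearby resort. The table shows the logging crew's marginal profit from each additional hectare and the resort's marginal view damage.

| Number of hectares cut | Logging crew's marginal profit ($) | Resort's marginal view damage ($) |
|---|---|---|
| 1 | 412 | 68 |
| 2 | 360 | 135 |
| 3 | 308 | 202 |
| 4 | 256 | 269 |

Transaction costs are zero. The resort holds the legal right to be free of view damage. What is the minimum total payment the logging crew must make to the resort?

Efficient level: marginal profit ≥ marginal view damage through level 3, so k* = 3.
With the resort holding the right, the logging crew must at least compensate total damage at k*: 68 + 135 + 202 = 405.

$405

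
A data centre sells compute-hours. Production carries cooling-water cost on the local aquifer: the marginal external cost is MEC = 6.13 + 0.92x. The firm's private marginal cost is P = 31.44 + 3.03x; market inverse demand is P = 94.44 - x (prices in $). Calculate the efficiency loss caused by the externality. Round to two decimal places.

Market equilibrium (private): 31.44 + 3.03x = 94.44 - x → x_m = 15.6328.
Social marginal cost = private MC + MEC = 37.57 + 3.95x.
Set SMC = demand: 37.57 + 3.95x = 94.44 - x → x* = 11.4889.
Height of the DWL triangle at x_m is SMC(x_m) − demand(x_m) = MEC(x_m) = 20.5121.
DWL = ½ × 4.1439 × 20.5121 = 42.5000.

DWL = $42.50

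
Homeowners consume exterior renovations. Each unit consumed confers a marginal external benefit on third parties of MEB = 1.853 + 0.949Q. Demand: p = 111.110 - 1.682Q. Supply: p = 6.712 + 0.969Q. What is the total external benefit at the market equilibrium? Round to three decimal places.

808.842

Market equilibrium (private): 6.712 + 0.969Q = 111.110 - 1.682Q → Q_m = 39.3806.
Total external benefit = ∫₀^{Q_m} (1.853 + 0.949Q) dQ = 1.853×39.3806 + ½×0.949×39.3806² = 808.8419.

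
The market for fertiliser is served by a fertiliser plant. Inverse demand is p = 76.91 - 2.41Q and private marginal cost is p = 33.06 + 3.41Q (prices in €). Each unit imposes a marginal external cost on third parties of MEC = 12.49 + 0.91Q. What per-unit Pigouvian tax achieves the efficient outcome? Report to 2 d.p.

tax = €16.73 per unit

Social marginal cost = private MC + MEC = 45.55 + 4.32Q.
Set SMC = demand: 45.55 + 4.32Q = 76.91 - 2.41Q → Q* = 4.6597.
The Pigouvian tax equals MEC at Q*: 12.49 + 0.91×4.6597 = 16.7303.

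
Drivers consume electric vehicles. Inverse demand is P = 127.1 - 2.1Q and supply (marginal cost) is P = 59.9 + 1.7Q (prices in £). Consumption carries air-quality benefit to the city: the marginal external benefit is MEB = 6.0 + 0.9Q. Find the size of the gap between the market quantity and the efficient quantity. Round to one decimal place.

7.6 units

Market equilibrium (private): 59.9 + 1.7Q = 127.1 - 2.1Q → Q_m = 17.6842.
Social marginal benefit = demand + MEB = 133.1 - 1.2Q.
Set SMB = MC: 133.1 - 1.2Q = 59.9 + 1.7Q → Q* = 25.2414.
Gap = |17.6842 − 25.2414| = 7.5572.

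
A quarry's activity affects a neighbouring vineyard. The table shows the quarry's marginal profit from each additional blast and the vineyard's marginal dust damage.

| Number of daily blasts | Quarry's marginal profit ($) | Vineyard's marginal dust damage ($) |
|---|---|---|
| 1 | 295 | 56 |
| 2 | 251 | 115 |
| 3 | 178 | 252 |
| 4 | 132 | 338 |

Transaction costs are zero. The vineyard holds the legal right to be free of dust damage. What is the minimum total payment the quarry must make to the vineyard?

$171

Efficient level: marginal profit ≥ marginal dust damage through level 2, so k* = 2.
With the vineyard holding the right, the quarry must at least compensate total damage at k*: 56 + 115 = 171.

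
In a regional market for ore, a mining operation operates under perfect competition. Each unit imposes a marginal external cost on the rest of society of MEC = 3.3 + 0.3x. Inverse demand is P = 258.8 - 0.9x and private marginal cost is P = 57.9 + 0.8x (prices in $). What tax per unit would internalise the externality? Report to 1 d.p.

tax = $32.9 per unit

Social marginal cost = private MC + MEC = 61.2 + 1.1x.
Set SMC = demand: 61.2 + 1.1x = 258.8 - 0.9x → x* = 98.8000.
The Pigouvian tax equals MEC at x*: 3.3 + 0.3×98.8000 = 32.9400.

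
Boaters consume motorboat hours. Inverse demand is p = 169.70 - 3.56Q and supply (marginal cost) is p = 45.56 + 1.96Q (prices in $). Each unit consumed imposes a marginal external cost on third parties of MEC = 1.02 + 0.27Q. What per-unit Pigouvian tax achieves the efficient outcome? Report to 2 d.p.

Social marginal benefit = demand − MEC = 168.68 - 3.83Q.
Set SMB = MC: 168.68 - 3.83Q = 45.56 + 1.96Q → Q* = 21.2642.
The Pigouvian tax equals MEC at Q*: 1.02 + 0.27×21.2642 = 6.7613.

tax = $6.76 per unit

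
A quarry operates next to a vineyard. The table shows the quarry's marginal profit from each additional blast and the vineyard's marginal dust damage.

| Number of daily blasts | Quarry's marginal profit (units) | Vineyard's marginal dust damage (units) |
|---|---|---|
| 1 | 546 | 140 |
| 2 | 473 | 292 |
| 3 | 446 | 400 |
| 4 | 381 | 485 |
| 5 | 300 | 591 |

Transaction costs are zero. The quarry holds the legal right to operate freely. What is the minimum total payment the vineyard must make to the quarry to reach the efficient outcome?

681

Left alone the quarry would choose level 5 (marginal profit stays positive).
Efficient level: k* = 3 (marginal profit ≥ marginal dust damage through 3).
The vineyard must at least cover the quarry's forgone profit from cutting 5→3: 381 + 300 = 681.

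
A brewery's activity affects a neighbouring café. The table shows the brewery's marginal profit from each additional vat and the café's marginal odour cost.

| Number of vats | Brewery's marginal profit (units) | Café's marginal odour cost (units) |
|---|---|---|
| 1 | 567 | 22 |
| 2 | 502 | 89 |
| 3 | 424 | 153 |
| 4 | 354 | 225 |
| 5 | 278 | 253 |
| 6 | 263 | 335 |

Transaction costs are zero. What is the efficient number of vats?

Bargaining reaches the level where marginal profit last exceeds marginal odour cost.
That holds through level 5 (278 ≥ 253) but not at 6 (263 < 335).

5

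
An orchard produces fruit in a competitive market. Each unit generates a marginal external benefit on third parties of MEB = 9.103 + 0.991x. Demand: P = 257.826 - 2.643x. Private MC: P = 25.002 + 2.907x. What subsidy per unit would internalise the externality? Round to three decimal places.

subsidy = 61.691 per unit

Social marginal cost = private MC − MEB = 15.899 + 1.916x.
Set SMC = demand: 15.899 + 1.916x = 257.826 - 2.643x → x* = 53.0658.
The Pigouvian subsidy equals MEB at x*: 9.103 + 0.991×53.0658 = 61.6912.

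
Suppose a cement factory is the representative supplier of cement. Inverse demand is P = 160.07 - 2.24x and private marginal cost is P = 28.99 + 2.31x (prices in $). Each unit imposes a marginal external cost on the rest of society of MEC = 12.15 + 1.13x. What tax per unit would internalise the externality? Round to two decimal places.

Social marginal cost = private MC + MEC = 41.14 + 3.44x.
Set SMC = demand: 41.14 + 3.44x = 160.07 - 2.24x → x* = 20.9384.
The Pigouvian tax equals MEC at x*: 12.15 + 1.13×20.9384 = 35.8104.

tax = $35.81 per unit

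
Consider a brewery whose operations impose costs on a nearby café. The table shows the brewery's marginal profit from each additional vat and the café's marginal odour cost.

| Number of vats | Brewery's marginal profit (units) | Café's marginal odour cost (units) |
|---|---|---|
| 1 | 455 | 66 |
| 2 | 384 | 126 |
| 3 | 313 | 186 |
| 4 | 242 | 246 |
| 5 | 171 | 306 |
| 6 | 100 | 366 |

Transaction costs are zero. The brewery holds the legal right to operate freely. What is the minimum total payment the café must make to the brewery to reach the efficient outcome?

Left alone the brewery would choose level 6 (marginal profit stays positive).
Efficient level: k* = 3 (marginal profit ≥ marginal odour cost through 3).
The café must at least cover the brewery's forgone profit from cutting 6→3: 242 + 171 + 100 = 513.

513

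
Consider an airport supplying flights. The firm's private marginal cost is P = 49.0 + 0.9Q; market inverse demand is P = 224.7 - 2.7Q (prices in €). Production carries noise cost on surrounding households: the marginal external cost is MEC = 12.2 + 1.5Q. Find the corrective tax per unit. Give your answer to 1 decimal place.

Social marginal cost = private MC + MEC = 61.2 + 2.4Q.
Set SMC = demand: 61.2 + 2.4Q = 224.7 - 2.7Q → Q* = 32.0588.
The Pigouvian tax equals MEC at Q*: 12.2 + 1.5×32.0588 = 60.2882.

tax = €60.3 per unit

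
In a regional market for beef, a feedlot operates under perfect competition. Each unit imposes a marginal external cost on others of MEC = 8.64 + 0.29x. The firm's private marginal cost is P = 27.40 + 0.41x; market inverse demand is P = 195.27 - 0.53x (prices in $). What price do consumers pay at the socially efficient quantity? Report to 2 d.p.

Social marginal cost = private MC + MEC = 36.04 + 0.70x.
Set SMC = demand: 36.04 + 0.70x = 195.27 - 0.53x → x* = 129.4553.
Consumer price on the demand curve at x*: 195.27 − 0.53×129.4553 = 126.6587.

P = $126.66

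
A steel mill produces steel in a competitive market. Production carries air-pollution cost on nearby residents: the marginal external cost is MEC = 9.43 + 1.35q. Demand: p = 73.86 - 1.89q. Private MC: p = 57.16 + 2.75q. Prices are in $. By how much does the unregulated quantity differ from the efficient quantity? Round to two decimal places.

Market equilibrium (private): 57.16 + 2.75q = 73.86 - 1.89q → q_m = 3.5991.
Social marginal cost = private MC + MEC = 66.59 + 4.10q.
Set SMC = demand: 66.59 + 4.10q = 73.86 - 1.89q → q* = 1.2137.
Gap = |3.5991 − 1.2137| = 2.3854.

2.39 units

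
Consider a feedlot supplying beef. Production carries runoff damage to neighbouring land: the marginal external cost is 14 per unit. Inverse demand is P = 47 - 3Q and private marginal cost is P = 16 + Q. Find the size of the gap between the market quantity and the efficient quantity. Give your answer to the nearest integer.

Market equilibrium (private): 16 + Q = 47 - 3Q → Q_m = 7.7500.
Social marginal cost = private MC + MEC = 30 + Q.
Set SMC = demand: 30 + Q = 47 - 3Q → Q* = 4.2500.
Gap = |7.7500 − 4.2500| = 3.5000.

4 units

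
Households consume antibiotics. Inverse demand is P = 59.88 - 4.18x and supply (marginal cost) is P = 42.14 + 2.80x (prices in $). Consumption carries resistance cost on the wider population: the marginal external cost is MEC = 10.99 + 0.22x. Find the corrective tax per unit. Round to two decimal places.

Social marginal benefit = demand − MEC = 48.89 - 4.40x.
Set SMB = MC: 48.89 - 4.40x = 42.14 + 2.80x → x* = 0.9375.
The Pigouvian tax equals MEC at x*: 10.99 + 0.22×0.9375 = 11.1963.

tax = $11.20 per unit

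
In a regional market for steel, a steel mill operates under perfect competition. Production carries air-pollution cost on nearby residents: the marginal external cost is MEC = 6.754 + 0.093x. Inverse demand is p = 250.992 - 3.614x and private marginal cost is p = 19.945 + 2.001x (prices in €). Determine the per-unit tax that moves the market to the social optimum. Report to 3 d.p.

tax = €10.408 per unit

Social marginal cost = private MC + MEC = 26.699 + 2.094x.
Set SMC = demand: 26.699 + 2.094x = 250.992 - 3.614x → x* = 39.2945.
The Pigouvian tax equals MEC at x*: 6.754 + 0.093×39.2945 = 10.4084.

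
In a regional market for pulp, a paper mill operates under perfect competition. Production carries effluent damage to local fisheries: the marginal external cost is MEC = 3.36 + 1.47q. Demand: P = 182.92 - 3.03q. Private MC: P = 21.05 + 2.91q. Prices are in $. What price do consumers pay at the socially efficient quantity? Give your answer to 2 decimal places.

Social marginal cost = private MC + MEC = 24.41 + 4.38q.
Set SMC = demand: 24.41 + 4.38q = 182.92 - 3.03q → q* = 21.3914.
Consumer price on the demand curve at q*: 182.92 − 3.03×21.3914 = 118.1041.

P = $118.10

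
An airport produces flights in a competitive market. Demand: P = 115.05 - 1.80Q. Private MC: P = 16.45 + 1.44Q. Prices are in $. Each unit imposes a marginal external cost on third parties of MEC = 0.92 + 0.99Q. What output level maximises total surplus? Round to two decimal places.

Q* = 23.09

Social marginal cost = private MC + MEC = 17.37 + 2.43Q.
Set SMC = demand: 17.37 + 2.43Q = 115.05 - 1.80Q → Q* = 23.0922.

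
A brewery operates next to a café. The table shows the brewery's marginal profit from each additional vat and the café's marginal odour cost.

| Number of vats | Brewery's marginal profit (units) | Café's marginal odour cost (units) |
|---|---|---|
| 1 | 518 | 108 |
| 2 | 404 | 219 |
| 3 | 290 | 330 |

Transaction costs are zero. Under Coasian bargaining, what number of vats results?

2

Bargaining reaches the level where marginal profit last exceeds marginal odour cost.
That holds through level 2 (404 ≥ 219) but not at 3 (290 < 330).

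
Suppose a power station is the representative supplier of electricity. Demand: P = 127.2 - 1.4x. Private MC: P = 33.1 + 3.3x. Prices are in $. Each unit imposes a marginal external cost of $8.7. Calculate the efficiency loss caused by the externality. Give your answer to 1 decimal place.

DWL = $8.1

Market equilibrium (private): 33.1 + 3.3x = 127.2 - 1.4x → x_m = 20.0213.
Social marginal cost = private MC + MEC = 41.8 + 3.3x.
Set SMC = demand: 41.8 + 3.3x = 127.2 - 1.4x → x* = 18.1702.
The loss is the area between SMC and demand from x* to x_m; with linear curves that's a triangle of height MEC(x_m).
DWL = ½ × 1.8511 × 8.7000 = 8.0523.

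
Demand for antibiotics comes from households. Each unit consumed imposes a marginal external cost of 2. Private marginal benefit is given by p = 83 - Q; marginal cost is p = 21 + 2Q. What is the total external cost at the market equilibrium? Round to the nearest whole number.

Market equilibrium (private): 21 + 2Q = 83 - Q → Q_m = 20.6667.
Total external cost = MEC × Q_m = 2 × 20.6667 = 41.3334.

41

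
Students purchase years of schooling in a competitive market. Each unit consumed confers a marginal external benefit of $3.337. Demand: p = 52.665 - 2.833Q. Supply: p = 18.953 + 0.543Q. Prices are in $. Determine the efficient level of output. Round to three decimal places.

Q* = 10.974

Social marginal benefit = demand + MEB = 56.002 - 2.833Q.
Set SMB = MC: 56.002 - 2.833Q = 18.953 + 0.543Q → Q* = 10.9742.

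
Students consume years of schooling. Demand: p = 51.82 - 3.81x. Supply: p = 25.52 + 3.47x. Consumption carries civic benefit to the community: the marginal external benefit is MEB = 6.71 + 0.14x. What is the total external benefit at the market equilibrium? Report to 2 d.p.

Market equilibrium (private): 25.52 + 3.47x = 51.82 - 3.81x → x_m = 3.6126.
Total external benefit = ∫₀^{x_m} (6.71 + 0.14x) dx = 6.71×3.6126 + ½×0.14×3.6126² = 25.1541.

25.15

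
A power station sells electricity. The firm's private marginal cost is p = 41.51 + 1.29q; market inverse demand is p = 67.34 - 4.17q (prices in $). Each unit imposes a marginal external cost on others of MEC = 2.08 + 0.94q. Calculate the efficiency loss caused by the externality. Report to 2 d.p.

DWL = $3.33

Market equilibrium (private): 41.51 + 1.29q = 67.34 - 4.17q → q_m = 4.7308.
Social marginal cost = private MC + MEC = 43.59 + 2.23q.
Set SMC = demand: 43.59 + 2.23q = 67.34 - 4.17q → q* = 3.7109.
The welfare-loss triangle has base |q_m − q*| and height MEC(q_m) (the vertical gap between SMC and demand is zero at q* and MEC at q_m).
DWL = ½ × 1.0199 × 6.5269 = 3.3284.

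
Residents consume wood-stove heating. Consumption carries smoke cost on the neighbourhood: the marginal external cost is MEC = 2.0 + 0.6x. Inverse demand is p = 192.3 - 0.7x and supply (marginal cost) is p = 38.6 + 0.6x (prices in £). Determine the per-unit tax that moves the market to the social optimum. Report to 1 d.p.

Social marginal benefit = demand − MEC = 190.3 - 1.3x.
Set SMB = MC: 190.3 - 1.3x = 38.6 + 0.6x → x* = 79.8421.
The Pigouvian tax equals MEC at x*: 2.0 + 0.6×79.8421 = 49.9053.

tax = £49.9 per unit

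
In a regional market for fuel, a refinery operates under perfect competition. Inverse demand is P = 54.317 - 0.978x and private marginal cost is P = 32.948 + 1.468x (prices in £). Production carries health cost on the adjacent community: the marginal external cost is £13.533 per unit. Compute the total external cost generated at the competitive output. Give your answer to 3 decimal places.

Market equilibrium (private): 32.948 + 1.468x = 54.317 - 0.978x → x_m = 8.7363.
Total external cost = MEC × x_m = 13.533 × 8.7363 = 118.2283.

£118.228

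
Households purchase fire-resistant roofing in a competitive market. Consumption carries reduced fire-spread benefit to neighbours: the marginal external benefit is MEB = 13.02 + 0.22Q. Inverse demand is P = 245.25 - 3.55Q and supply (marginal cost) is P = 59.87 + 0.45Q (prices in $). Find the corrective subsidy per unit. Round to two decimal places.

Social marginal benefit = demand + MEB = 258.27 - 3.33Q.
Set SMB = MC: 258.27 - 3.33Q = 59.87 + 0.45Q → Q* = 52.4868.
The Pigouvian subsidy equals MEB at Q*: 13.02 + 0.22×52.4868 = 24.5671.

subsidy = $24.57 per unit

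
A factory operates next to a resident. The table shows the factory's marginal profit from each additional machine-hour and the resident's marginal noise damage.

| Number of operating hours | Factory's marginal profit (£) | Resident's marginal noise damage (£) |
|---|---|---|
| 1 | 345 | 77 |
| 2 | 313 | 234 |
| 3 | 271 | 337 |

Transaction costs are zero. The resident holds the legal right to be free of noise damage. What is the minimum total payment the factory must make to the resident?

Efficient level: marginal profit ≥ marginal noise damage through level 2, so k* = 2.
With the resident holding the right, the factory must at least compensate total damage at k*: 77 + 234 = 311.

£311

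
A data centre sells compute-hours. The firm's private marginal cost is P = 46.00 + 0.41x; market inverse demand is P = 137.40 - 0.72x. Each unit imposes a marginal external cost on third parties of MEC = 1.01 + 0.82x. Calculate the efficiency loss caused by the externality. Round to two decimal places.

Market equilibrium (private): 46.00 + 0.41x = 137.40 - 0.72x → x_m = 80.8850.
Social marginal cost = private MC + MEC = 47.01 + 1.23x.
Set SMC = demand: 47.01 + 1.23x = 137.40 - 0.72x → x* = 46.3538.
The loss is the area between SMC and demand from x* to x_m; with linear curves that's a triangle of height MEC(x_m).
DWL = ½ × 34.5312 × 67.3357 = 1162.5913.

DWL = 1162.59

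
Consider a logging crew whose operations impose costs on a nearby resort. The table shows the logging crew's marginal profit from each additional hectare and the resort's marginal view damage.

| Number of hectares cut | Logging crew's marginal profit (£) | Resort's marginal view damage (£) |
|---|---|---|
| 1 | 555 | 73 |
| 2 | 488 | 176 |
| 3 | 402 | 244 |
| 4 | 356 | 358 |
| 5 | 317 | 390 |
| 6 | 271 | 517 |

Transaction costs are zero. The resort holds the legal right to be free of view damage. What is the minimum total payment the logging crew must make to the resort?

£493

Efficient level: marginal profit ≥ marginal view damage through level 3, so k* = 3.
With the resort holding the right, the logging crew must at least compensate total damage at k*: 73 + 176 + 244 = 493.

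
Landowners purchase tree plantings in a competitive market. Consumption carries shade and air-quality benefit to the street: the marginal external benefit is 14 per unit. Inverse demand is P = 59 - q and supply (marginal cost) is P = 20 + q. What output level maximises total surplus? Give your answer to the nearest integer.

Social marginal benefit = demand + MEB = 73 - q.
Set SMB = MC: 73 - q = 20 + q → q* = 26.5000.

q* = 27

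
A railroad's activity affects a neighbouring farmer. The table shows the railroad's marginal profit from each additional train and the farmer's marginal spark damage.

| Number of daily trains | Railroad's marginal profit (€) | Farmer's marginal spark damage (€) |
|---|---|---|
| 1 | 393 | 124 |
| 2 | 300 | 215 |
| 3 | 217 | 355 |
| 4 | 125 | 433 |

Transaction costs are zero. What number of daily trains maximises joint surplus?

2

Bargaining reaches the level where marginal profit last exceeds marginal spark damage.
That holds through level 2 (300 ≥ 215) but not at 3 (217 < 355).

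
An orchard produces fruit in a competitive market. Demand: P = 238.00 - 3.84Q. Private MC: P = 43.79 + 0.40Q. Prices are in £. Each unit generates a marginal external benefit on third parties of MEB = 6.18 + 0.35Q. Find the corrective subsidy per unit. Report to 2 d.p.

subsidy = £24.21 per unit

Social marginal cost = private MC − MEB = 37.61 + 0.05Q.
Set SMC = demand: 37.61 + 0.05Q = 238.00 - 3.84Q → Q* = 51.5141.
The Pigouvian subsidy equals MEB at Q*: 6.18 + 0.35×51.5141 = 24.2099.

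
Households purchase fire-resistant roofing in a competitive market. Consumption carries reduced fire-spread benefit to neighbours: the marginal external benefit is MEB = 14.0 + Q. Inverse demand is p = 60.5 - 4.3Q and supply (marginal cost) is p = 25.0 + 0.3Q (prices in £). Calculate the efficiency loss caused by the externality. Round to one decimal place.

DWL = £65.5

Market equilibrium (private): 25.0 + 0.3Q = 60.5 - 4.3Q → Q_m = 7.7174.
Social marginal benefit = demand + MEB = 74.5 - 3.3Q.
Set SMB = MC: 74.5 - 3.3Q = 25.0 + 0.3Q → Q* = 13.7500.
The loss is the area between SMB and MC from Q* to Q_m; with linear curves that's a triangle of height MEB(Q_m).
DWL = ½ × 6.0326 × 21.7174 = 65.5062.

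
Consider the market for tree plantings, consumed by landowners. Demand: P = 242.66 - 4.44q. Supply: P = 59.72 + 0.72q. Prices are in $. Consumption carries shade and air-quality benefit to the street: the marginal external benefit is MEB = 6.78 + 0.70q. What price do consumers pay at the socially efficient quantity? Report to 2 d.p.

Social marginal benefit = demand + MEB = 249.44 - 3.74q.
Set SMB = MC: 249.44 - 3.74q = 59.72 + 0.72q → q* = 42.5381.
Consumer price on the demand curve at q*: 242.66 − 4.44×42.5381 = 53.7908.

P = $53.79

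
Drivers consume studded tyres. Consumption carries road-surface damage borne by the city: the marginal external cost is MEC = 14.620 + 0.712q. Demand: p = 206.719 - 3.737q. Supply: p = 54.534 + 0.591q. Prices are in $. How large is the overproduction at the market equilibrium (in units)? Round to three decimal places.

7.868 units

Market equilibrium (private): 54.534 + 0.591q = 206.719 - 3.737q → q_m = 35.1629.
Social marginal benefit = demand − MEC = 192.099 - 4.449q.
Set SMB = MC: 192.099 - 4.449q = 54.534 + 0.591q → q* = 27.2946.
Gap = |35.1629 − 27.2946| = 7.8683.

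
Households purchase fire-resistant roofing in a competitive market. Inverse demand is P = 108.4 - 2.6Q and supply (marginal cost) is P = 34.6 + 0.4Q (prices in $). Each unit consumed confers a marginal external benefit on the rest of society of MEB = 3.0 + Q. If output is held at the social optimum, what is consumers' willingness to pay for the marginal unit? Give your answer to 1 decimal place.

Social marginal benefit = demand + MEB = 111.4 - 1.6Q.
Set SMB = MC: 111.4 - 1.6Q = 34.6 + 0.4Q → Q* = 38.4000.
Consumer price on the demand curve at Q*: 108.4 − 2.6×38.4000 = 8.5600.

P = $8.6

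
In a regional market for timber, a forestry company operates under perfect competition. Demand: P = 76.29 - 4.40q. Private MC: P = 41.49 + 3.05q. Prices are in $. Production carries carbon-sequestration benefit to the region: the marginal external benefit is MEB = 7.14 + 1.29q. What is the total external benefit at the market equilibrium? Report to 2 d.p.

$47.43

Market equilibrium (private): 41.49 + 3.05q = 76.29 - 4.40q → q_m = 4.6711.
Total external benefit = ∫₀^{q_m} (7.14 + 1.29q) dq = 7.14×4.6711 + ½×1.29×4.6711² = 47.4250.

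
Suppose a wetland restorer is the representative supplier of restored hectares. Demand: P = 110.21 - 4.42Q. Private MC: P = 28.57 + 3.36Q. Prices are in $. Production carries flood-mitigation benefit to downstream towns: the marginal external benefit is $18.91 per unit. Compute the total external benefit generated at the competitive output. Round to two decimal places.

Market equilibrium (private): 28.57 + 3.36Q = 110.21 - 4.42Q → Q_m = 10.4936.
Total external benefit = MEB × Q_m = 18.91 × 10.4936 = 198.4340.

$198.43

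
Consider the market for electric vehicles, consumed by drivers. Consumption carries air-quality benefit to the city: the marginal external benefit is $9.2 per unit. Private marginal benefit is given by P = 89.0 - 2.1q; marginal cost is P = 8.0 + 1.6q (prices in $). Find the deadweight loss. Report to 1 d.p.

DWL = $11.4

Market equilibrium (private): 8.0 + 1.6q = 89.0 - 2.1q → q_m = 21.8919.
Social marginal benefit = demand + MEB = 98.2 - 2.1q.
Set SMB = MC: 98.2 - 2.1q = 8.0 + 1.6q → q* = 24.3784.
The welfare-loss triangle has base |q_m − q*| and height MEB(q_m) (the vertical gap between SMB and MC is zero at q* and MEB at q_m).
DWL = ½ × 2.4865 × 9.2000 = 11.4379.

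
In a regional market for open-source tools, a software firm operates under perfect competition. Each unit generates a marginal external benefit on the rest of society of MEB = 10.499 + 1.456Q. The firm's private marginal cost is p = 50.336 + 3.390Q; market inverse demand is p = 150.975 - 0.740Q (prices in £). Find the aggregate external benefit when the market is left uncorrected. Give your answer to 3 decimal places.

£688.116

Market equilibrium (private): 50.336 + 3.390Q = 150.975 - 0.740Q → Q_m = 24.3678.
Total external benefit = ∫₀^{Q_m} (10.499 + 1.456Q) dQ = 10.499×24.3678 + ½×1.456×24.3678² = 688.1164.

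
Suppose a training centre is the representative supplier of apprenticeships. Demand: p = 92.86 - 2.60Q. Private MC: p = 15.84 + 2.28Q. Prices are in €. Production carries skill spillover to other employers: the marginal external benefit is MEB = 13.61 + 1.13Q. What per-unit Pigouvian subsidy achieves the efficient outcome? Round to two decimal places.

Social marginal cost = private MC − MEB = 2.23 + 1.15Q.
Set SMC = demand: 2.23 + 1.15Q = 92.86 - 2.60Q → Q* = 24.1680.
The Pigouvian subsidy equals MEB at Q*: 13.61 + 1.13×24.1680 = 40.9198.

subsidy = €40.92 per unit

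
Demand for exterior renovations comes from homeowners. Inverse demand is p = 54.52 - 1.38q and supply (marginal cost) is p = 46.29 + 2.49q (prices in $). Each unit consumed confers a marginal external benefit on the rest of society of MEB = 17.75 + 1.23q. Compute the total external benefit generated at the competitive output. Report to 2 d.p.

$40.53

Market equilibrium (private): 46.29 + 2.49q = 54.52 - 1.38q → q_m = 2.1266.
Total external benefit = ∫₀^{q_m} (17.75 + 1.23q) dq = 17.75×2.1266 + ½×1.23×2.1266² = 40.5284.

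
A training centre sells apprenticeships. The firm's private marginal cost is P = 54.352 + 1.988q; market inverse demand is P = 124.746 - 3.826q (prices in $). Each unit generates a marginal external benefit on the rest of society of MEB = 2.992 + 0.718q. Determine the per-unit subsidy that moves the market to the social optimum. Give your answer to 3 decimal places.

Social marginal cost = private MC − MEB = 51.360 + 1.270q.
Set SMC = demand: 51.360 + 1.270q = 124.746 - 3.826q → q* = 14.4007.
The Pigouvian subsidy equals MEB at q*: 2.992 + 0.718×14.4007 = 13.3317.

subsidy = $13.332 per unit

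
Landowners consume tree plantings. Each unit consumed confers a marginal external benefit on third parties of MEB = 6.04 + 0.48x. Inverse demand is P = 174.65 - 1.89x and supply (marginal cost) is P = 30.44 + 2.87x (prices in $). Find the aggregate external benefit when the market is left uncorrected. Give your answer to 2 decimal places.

Market equilibrium (private): 30.44 + 2.87x = 174.65 - 1.89x → x_m = 30.2962.
Total external benefit = ∫₀^{x_m} (6.04 + 0.48x) dx = 6.04×30.2962 + ½×0.48×30.2962² = 403.2754.

$403.28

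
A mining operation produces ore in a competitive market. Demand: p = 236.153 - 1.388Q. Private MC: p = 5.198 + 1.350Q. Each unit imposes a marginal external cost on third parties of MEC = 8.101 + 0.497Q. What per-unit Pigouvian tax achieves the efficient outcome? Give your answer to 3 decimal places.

tax = 42.339 per unit

Social marginal cost = private MC + MEC = 13.299 + 1.847Q.
Set SMC = demand: 13.299 + 1.847Q = 236.153 - 1.388Q → Q* = 68.8884.
The Pigouvian tax equals MEC at Q*: 8.101 + 0.497×68.8884 = 42.3385.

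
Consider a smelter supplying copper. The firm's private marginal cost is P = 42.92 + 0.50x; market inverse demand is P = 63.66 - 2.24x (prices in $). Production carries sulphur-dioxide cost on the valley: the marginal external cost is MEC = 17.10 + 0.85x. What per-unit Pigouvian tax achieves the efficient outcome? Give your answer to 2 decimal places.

tax = $17.96 per unit

Social marginal cost = private MC + MEC = 60.02 + 1.35x.
Set SMC = demand: 60.02 + 1.35x = 63.66 - 2.24x → x* = 1.0139.
The Pigouvian tax equals MEC at x*: 17.10 + 0.85×1.0139 = 17.9618.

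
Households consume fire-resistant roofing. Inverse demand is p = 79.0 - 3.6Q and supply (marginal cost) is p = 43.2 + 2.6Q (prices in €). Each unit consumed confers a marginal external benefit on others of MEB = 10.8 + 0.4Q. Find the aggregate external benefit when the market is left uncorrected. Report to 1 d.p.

€69.0

Market equilibrium (private): 43.2 + 2.6Q = 79.0 - 3.6Q → Q_m = 5.7742.
Total external benefit = ∫₀^{Q_m} (10.8 + 0.4Q) dQ = 10.8×5.7742 + ½×0.4×5.7742² = 69.0296.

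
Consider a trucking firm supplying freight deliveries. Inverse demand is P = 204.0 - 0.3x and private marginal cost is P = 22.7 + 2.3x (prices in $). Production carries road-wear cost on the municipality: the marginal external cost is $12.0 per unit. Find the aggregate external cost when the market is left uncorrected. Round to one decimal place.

$836.8

Market equilibrium (private): 22.7 + 2.3x = 204.0 - 0.3x → x_m = 69.7308.
Total external cost = MEC × x_m = 12.0 × 69.7308 = 836.7696.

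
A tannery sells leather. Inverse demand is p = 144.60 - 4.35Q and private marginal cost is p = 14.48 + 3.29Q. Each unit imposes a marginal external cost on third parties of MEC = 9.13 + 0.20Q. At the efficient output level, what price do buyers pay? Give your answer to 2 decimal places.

Social marginal cost = private MC + MEC = 23.61 + 3.49Q.
Set SMC = demand: 23.61 + 3.49Q = 144.60 - 4.35Q → Q* = 15.4324.
Consumer price on the demand curve at Q*: 144.60 − 4.35×15.4324 = 77.4691.

P = 77.47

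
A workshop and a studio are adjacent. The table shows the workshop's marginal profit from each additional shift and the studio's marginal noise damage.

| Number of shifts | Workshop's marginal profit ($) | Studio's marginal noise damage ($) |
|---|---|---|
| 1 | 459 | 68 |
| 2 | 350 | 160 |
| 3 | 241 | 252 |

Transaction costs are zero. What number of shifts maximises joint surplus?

2

Bargaining reaches the level where marginal profit last exceeds marginal noise damage.
That holds through level 2 (350 ≥ 160) but not at 3 (241 < 252).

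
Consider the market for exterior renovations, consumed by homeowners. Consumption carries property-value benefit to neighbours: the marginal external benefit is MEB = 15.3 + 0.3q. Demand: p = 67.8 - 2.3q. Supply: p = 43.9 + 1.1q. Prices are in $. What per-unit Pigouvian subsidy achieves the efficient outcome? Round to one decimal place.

subsidy = $19.1 per unit

Social marginal benefit = demand + MEB = 83.1 - 2.0q.
Set SMB = MC: 83.1 - 2.0q = 43.9 + 1.1q → q* = 12.6452.
The Pigouvian subsidy equals MEB at q*: 15.3 + 0.3×12.6452 = 19.0936.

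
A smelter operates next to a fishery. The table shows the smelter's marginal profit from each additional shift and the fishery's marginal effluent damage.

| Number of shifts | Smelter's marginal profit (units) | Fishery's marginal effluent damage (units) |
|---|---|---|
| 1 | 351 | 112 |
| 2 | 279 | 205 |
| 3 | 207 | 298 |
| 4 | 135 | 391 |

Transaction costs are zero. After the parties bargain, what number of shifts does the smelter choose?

Bargaining reaches the level where marginal profit last exceeds marginal effluent damage.
That holds through level 2 (279 ≥ 205) but not at 3 (207 < 298).

2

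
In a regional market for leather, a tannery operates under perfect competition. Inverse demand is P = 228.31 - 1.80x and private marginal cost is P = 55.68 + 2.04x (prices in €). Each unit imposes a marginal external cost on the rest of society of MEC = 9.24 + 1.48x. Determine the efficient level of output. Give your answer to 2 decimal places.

Social marginal cost = private MC + MEC = 64.92 + 3.52x.
Set SMC = demand: 64.92 + 3.52x = 228.31 - 1.80x → x* = 30.7124.

x* = 30.71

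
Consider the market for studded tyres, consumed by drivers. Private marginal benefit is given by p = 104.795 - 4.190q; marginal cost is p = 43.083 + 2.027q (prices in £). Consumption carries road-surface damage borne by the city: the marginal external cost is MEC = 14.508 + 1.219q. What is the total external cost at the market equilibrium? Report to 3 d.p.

Market equilibrium (private): 43.083 + 2.027q = 104.795 - 4.190q → q_m = 9.9263.
Total external cost = ∫₀^{q_m} (14.508 + 1.219q) dq = 14.508×9.9263 + ½×1.219×9.9263² = 204.0657.

£204.066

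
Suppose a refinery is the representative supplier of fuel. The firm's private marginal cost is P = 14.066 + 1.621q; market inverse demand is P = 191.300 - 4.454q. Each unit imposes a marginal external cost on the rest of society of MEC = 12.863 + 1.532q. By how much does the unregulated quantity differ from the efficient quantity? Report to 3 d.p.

Market equilibrium (private): 14.066 + 1.621q = 191.300 - 4.454q → q_m = 29.1743.
Social marginal cost = private MC + MEC = 26.929 + 3.153q.
Set SMC = demand: 26.929 + 3.153q = 191.300 - 4.454q → q* = 21.6079.
Gap = |29.1743 − 21.6079| = 7.5664.

7.566 units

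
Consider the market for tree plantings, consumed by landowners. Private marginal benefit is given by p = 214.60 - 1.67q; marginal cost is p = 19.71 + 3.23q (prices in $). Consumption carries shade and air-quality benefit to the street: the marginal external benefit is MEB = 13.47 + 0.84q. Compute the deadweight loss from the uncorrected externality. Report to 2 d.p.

DWL = $270.65

Market equilibrium (private): 19.71 + 3.23q = 214.60 - 1.67q → q_m = 39.7735.
Social marginal benefit = demand + MEB = 228.07 - 0.83q.
Set SMB = MC: 228.07 - 0.83q = 19.71 + 3.23q → q* = 51.3202.
The loss is the area between SMB and MC from q* to q_m; with linear curves that's a triangle of height MEB(q_m).
DWL = ½ × 11.5467 × 46.8797 = 270.6529.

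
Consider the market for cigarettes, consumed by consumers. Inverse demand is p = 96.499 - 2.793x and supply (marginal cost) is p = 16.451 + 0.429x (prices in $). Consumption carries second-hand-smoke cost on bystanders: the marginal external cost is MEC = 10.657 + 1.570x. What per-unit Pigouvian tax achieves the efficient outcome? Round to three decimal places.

Social marginal benefit = demand − MEC = 85.842 - 4.363x.
Set SMB = MC: 85.842 - 4.363x = 16.451 + 0.429x → x* = 14.4806.
The Pigouvian tax equals MEC at x*: 10.657 + 1.570×14.4806 = 33.3915.

tax = $33.392 per unit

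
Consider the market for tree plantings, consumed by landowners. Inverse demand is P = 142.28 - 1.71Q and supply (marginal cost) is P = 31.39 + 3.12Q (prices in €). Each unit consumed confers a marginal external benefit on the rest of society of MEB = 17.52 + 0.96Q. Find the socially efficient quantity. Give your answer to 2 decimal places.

Social marginal benefit = demand + MEB = 159.80 - 0.75Q.
Set SMB = MC: 159.80 - 0.75Q = 31.39 + 3.12Q → Q* = 33.1809.

Q* = 33.18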